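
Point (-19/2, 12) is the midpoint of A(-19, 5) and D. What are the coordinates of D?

Using the midpoint formula: M = ((x1 + x2)/2, (y1 + y2)/2)
We know M = (-19/2, 12) and A = (-19, 5)
For x: -19/2 = (-19 + x2)/2, so x2 = 2*-19/2 - -19 = 0
For y: 12 = (5 + y2)/2, so y2 = 2*12 - 5 = 19
D = (0, 19)

(0, 19)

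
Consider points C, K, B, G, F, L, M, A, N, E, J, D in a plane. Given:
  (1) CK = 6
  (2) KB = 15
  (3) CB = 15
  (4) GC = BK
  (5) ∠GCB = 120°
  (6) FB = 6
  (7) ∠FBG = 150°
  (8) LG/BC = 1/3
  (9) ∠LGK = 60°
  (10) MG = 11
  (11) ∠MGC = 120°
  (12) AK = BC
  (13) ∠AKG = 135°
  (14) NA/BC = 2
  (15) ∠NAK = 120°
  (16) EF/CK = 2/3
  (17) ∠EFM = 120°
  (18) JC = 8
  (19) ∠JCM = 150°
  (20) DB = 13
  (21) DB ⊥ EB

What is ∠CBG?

From the given relations: GC = BK = 15.
Step 1: By the law of cosines on triangle BCG: BG² = 15² + 15² − 2·15·15·cos(120°) = 675, so BG = 15·√3.
Step 2: By the inverse law of cosines on triangle CBG: cos(∠CBG) = (15² + (15·√3)² − 15²) / (2·15·15·√3) = 675/779.42 = 0.866, so ∠CBG = 30°.

Therefore, the measure of angle ∠CBG = 30°.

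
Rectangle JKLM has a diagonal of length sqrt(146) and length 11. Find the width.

The diagonal of a rectangle forms a right triangle with the two sides.
Rearranging the Pythagorean theorem: missing side = sqrt(d^2 - known^2).
= sqrt(146 - 121) = sqrt(25) = 5.

5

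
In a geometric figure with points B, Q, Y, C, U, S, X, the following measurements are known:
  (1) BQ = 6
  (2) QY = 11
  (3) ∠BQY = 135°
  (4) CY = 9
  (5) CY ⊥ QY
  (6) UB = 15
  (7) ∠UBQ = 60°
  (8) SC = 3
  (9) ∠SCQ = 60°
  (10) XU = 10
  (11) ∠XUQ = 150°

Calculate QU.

Step 1: By the law of cosines on triangle QBU: QU² = 6² + 15² − 2·6·15·cos(60°) = 171, so QU = 3·√19.

Therefore, the length of QU = 3·√19.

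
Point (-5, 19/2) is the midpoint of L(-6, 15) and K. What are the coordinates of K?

Using the midpoint formula: M = ((x1 + x2)/2, (y1 + y2)/2)
We know M = (-5, 19/2) and L = (-6, 15)
For x: -5 = (-6 + x2)/2, so x2 = 2*-5 - -6 = -4
For y: 19/2 = (15 + y2)/2, so y2 = 2*19/2 - 15 = 4
K = (-4, 4)

(-4, 4)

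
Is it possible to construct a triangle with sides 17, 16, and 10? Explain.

Sort the sides: 10, 16, 17.
It suffices to check that the sum of the two smallest exceeds the largest:
10 + 16 = 26 > 17. ✓
Yes, a valid triangle can be formed.

Yes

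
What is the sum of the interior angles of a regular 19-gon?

The sum of interior angles of an n-sided polygon is (n - 2) * 180.
For n = 19: (19 - 2) * 180 = 17 * 180 = 3060 degrees.

3060 degrees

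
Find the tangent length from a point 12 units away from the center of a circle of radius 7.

tangent = √(d² - r²) = √(12² - 7²) = √(144 - 49) = √95 = sqrt(95)

sqrt(95)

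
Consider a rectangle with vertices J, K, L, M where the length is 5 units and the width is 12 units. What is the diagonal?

d = sqrt(5^2 + 12^2) = sqrt(169) = 13

13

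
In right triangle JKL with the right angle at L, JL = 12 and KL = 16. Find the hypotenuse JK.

By the Pythagorean theorem: JK^2 = JL^2 + KL^2
JK^2 = 12^2 + 16^2 = 144 + 256 = 400
JK = sqrt(400) = 20

20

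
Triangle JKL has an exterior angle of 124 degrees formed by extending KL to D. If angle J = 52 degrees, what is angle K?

angle K = 124 - 52 = 72 degrees (exterior angle theorem).

72 degrees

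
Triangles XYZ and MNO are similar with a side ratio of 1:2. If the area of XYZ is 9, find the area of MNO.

The ratio of areas of similar triangles = (side ratio)^2.
Side ratio = 1:2, so area ratio = 1:4.
Area of MNO / Area of XYZ = 4/1
Area of MNO = 9 * 4/1 = 36

36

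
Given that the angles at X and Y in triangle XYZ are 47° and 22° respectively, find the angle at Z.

angle Z = 180 - 47 - 22 = 111 degrees.

111 degrees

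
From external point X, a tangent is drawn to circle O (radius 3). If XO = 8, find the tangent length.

tangent = √(d² - r²) = √(8² - 3²) = √(64 - 9) = √55 = sqrt(55)

sqrt(55)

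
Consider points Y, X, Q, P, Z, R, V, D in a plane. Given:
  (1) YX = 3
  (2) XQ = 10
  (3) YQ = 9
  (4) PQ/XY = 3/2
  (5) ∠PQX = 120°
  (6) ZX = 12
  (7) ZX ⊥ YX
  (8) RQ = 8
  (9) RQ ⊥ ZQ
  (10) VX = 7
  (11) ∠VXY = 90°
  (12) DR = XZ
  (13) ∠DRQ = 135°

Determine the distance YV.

Step 1: By the law of cosines on triangle YXV: YV² = 3² + 7² − 2·3·7·cos(90°) = 58, so YV = √58.

Therefore, the length of YV = √58.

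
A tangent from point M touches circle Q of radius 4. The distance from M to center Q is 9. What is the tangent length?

Let T be the point of tangency. Then QT ⊥ MT (radius ⊥ tangent).
In right triangle QTM: QM² = QT² + MT²
9² = 4² + MT²
MT² = 65, MT = sqrt(65)

sqrt(65)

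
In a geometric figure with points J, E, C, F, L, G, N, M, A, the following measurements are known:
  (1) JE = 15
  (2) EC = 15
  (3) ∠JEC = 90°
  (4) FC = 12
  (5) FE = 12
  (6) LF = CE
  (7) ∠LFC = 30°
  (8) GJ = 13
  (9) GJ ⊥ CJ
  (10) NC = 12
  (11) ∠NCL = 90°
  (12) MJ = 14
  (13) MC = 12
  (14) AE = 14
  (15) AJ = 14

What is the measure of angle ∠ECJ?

Step 1: By the law of cosines on triangle CEJ: CJ² = 15² + 15² − 2·15·15·cos(90°) = 450, so CJ = 15·√2.
Step 2: By the inverse law of cosines on triangle ECJ: cos(∠ECJ) = (15² + (15·√2)² − 15²) / (2·15·15·√2) = 450/636.4 = 0.7071, so ∠ECJ = 45°.

Therefore, the measure of angle ∠ECJ = 45°.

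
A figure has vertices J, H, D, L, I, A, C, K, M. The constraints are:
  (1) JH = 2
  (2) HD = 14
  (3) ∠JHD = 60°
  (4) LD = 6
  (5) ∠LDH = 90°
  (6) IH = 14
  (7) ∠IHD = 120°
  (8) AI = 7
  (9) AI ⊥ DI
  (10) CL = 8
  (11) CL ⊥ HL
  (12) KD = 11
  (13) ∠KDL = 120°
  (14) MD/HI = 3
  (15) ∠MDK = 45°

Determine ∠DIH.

Step 1: By the law of cosines on triangle IHD: ID² = 14² + 14² − 2·14·14·cos(120°) = 588, so ID = 14·√3.
Step 2: By the inverse law of cosines on triangle DIH: cos(∠DIH) = ((14·√3)² + 14² − 14²) / (2·14·√3·14) = 588/678.96 = 0.866, so ∠DIH = 30°.

Therefore, the measure of angle ∠DIH = 30°.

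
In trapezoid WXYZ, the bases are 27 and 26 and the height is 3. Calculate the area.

A trapezoid's area equals the midsegment times the height.
The midsegment is (27 + 26) / 2 = 53/2.
Area = 53/2 * 3 = 159/2.

159/2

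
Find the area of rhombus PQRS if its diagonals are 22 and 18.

The diagonals of a rhombus divide it into four right triangles.
Each triangle has legs 22/ 2 = 11 and 18/2 = 9, so each has area (1/2)*11*9 = 99/2.
Four such triangles give total area = (d1 * d2) / 2 = 198.

198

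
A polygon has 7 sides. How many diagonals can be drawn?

Each of the 7 vertices connects to 4 non-adjacent vertices via diagonals.
Total connections = 7 × 4 = 28, but each diagonal is counted twice.
Number of diagonals = 28 / 2 = 14.

14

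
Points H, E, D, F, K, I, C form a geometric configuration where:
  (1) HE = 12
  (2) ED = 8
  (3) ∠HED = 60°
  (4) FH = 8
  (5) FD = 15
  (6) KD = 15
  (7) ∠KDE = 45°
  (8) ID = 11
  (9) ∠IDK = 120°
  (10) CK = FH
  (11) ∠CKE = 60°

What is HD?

Step 1: By the law of cosines on triangle HED: HD² = 12² + 8² − 2·12·8·cos(60°) = 112, so HD = 4·√7.

Therefore, the length of HD = 4·√7.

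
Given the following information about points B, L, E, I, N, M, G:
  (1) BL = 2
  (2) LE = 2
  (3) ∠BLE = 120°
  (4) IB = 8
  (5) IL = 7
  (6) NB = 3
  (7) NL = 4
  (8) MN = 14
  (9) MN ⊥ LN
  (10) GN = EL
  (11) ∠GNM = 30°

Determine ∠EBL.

Step 1: By the law of cosines on triangle BLE: BE² = 2² + 2² − 2·2·2·cos(120°) = 12, so BE = 2·√3.
Step 2: By the inverse law of cosines on triangle EBL: cos(∠EBL) = ((2·√3)² + 2² − 2²) / (2·2·√3·2) = 12/13.86 = 0.866, so ∠EBL = 30°.

Therefore, the measure of angle ∠EBL = 30°.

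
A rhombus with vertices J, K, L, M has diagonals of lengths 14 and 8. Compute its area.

Area of a rhombus = (d1 * d2) / 2
Area = (14 * 8) / 2
Area = 112 / 2
Area = 56

56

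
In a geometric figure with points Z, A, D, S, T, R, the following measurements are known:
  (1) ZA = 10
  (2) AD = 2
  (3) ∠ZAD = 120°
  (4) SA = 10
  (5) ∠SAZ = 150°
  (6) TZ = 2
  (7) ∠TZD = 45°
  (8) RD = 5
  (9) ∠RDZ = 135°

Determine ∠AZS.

Step 1: By the law of cosines on triangle ZAS: ZS² = 10² + 10² − 2·10·10·cos(150°) = 373.21, so ZS ≈ 19.32.
Step 2: By the inverse law of cosines on triangle AZS: cos(∠AZS) = (10² + 19.32² − 10²) / (2·10·19.32) = 373.21/386.37 = 0.9659, so ∠AZS = 15°.

Therefore, the measure of angle ∠AZS = 15°.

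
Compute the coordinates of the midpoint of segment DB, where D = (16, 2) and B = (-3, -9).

The midpoint is the point halfway along the segment.
Move half the horizontal distance: 16 + (-3 - 16)/2 = 16 + -19/2 = 13/2
Move half the vertical distance: 2 + (-9 - 2)/2 = 2 + -11/2 = -7/2
Midpoint = (13/2, -7/2)

(13/2, -7/2)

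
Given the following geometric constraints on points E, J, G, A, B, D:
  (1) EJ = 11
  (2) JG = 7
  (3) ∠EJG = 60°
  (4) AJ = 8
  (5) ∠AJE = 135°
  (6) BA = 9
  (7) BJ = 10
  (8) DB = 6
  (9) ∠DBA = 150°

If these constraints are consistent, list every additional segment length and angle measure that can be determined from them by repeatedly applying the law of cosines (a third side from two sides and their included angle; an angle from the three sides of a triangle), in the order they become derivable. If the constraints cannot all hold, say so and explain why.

The constraints are consistent. Derivable facts, in order:
After 1 step:
- AD ≈ 14.51
- EA ≈ 17.59
- EG = √93
- ∠ABJ = 49.46°
- ∠AJB = 58.75°
- ∠BAJ = 71.79°
After 2 steps:
- ∠ADB = 18.07°
- ∠AEJ = 18.76°
- ∠BAD = 11.93°
- ∠EAJ = 26.24°
- ∠EGJ = 81.05°
- ∠GEJ = 38.95°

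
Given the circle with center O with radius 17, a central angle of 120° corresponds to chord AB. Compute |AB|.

Chord = 2(17) sin(60°) = 17*sqrt(3)

17*sqrt(3)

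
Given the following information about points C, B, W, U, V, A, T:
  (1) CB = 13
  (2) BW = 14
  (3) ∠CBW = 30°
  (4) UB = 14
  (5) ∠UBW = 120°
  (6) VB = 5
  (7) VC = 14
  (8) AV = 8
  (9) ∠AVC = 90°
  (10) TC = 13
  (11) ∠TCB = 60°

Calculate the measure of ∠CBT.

Step 1: By the law of cosines on triangle BCT: BT² = 13² + 13² − 2·13·13·cos(60°) = 169, so BT = 13.
Step 2: By the inverse law of cosines on triangle CBT: cos(∠CBT) = (13² + 13² − 13²) / (2·13·13) = 169/338 = 0.5, so ∠CBT = 60°.

Therefore, the measure of angle ∠CBT = 60°.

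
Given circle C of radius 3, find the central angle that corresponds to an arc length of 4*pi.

The full circumference is 2πr = 6*pi.
The arc is 4*pi / 6*pi = 2/3 of the full circle.
So the central angle = 2/3 × 360° = 240°.

240°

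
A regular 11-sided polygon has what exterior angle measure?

Each exterior angle of a regular n-gon is 360 / n.
For n = 11: 360 / 11 = 360/11 degrees.

360/11 degrees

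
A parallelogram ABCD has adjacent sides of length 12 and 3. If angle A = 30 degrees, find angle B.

In a parallelogram, consecutive angles are supplementary (sum to 180°).
angle B = 180 - angle A
angle B = 180 - 30
angle B = 150 degrees

150 degrees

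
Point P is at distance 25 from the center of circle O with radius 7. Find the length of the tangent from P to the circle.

tangent = √(d² - r²) = √(25² - 7²) = √(625 - 49) = √576 = 24

24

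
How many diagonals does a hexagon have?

Each of the 6 vertices connects to 3 non-adjacent vertices via diagonals.
Total connections = 6 × 3 = 18, but each diagonal is counted twice.
Number of diagonals = 18 / 2 = 9.

9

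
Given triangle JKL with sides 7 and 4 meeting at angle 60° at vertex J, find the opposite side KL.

When two sides and the included angle are known, the law of cosines gives the third side.
c^2 = a^2 + b^2 - 2ab cos(C) generalizes the Pythagorean theorem to non-right triangles.
Here: KL^2 = 49 + 16 - 56*(1/2) = 37
KL = sqrt(37)

sqrt(37)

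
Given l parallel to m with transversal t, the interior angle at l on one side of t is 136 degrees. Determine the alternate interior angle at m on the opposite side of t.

Alternate interior angles lie on opposite sides of the transversal, between the parallel lines.
By the alternate interior angle theorem, they are equal: 136 degrees.

136 degrees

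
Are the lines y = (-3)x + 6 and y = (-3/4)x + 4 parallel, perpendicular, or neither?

Slope of line 1: m1 = -3
Slope of line 2: m2 = -3/4
m1 != m2 (-3 != -3/4), so not parallel.
m1 * m2 = (-3) * (-3/4) = 9/4 != -1, so not perpendicular.
The lines are neither parallel nor perpendicular.

Neither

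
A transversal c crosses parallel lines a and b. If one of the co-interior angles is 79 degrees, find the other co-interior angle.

Co-interior (same-side interior) angles are between the parallel lines on the same side of the transversal.
Unlike corresponding or alternate interior angles, they are supplementary rather than equal.
So the angle = 180 - 79 = 101 degrees.

101 degrees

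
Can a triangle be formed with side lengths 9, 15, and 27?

Check the triangle inequality: 9 + 15 = 24 ≤ 27.
Since the sum of two sides does not exceed the third, no triangle can be formed.

No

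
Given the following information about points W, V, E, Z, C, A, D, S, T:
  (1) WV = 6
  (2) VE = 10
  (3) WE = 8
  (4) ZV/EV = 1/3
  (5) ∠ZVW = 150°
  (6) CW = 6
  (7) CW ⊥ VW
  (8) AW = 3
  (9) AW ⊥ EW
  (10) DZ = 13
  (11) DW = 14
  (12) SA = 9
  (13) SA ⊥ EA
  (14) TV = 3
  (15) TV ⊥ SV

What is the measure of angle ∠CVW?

Step 1: By the law of cosines on triangle VWC: VC² = 6² + 6² − 2·6·6·cos(90°) = 72, so VC = 6·√2.
Step 2: By the inverse law of cosines on triangle CVW: cos(∠CVW) = ((6·√2)² + 6² − 6²) / (2·6·√2·6) = 72/101.82 = 0.7071, so ∠CVW = 45°.

Therefore, the measure of angle ∠CVW = 45°.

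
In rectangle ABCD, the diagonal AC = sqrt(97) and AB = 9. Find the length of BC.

The diagonal of a rectangle forms a right triangle with the two sides.
Rearranging the Pythagorean theorem: missing side = sqrt(d^2 - known^2).
= sqrt(97 - 81) = sqrt(16) = 4.

4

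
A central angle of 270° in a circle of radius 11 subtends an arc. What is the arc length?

The full circumference is 2πr = 2π(11) = 22*pi.
The arc spans 270° out of 360°, which is a fraction of 3/4.
Arc length = 22*pi × 3/4 = 33*pi/2.

33*pi/2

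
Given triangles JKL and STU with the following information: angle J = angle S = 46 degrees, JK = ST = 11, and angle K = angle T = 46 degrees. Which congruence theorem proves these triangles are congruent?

Consider the given information: angle J = angle S = 46 degrees, JK = ST = 11, and angle K = angle T = 46 degrees
This is not SAS or AAS: SAS requires two sides and the included angle between them. AAS requires two angles and a non-included side.
The correct criterion is ASA. Two pairs of corresponding angles and the included side are equal (Angle-Side-Angle).

ASA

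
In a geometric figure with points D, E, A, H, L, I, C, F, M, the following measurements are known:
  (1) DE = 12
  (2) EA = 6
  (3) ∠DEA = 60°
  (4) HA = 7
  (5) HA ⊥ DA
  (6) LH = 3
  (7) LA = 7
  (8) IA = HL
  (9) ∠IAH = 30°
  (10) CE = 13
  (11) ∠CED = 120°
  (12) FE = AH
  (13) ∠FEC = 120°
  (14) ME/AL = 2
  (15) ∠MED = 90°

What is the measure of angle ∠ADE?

Step 1: By the law of cosines on triangle DEA: DA² = 12² + 6² − 2·12·6·cos(60°) = 108, so DA = 6·√3.
Step 2: By the inverse law of cosines on triangle ADE: cos(∠ADE) = ((6·√3)² + 12² − 6²) / (2·6·√3·12) = 216/249.42 = 0.866, so ∠ADE = 30°.

Therefore, the measure of angle ∠ADE = 30°.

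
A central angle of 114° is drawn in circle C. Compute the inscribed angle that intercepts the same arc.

Inscribed angle = 114° / 2 = 57° (inscribed angle theorem).

57°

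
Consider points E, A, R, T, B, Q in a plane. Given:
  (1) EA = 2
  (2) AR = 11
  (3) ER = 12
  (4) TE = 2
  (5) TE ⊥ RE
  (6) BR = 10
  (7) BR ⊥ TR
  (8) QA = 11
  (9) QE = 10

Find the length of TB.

Step 1: By the law of cosines on triangle RET: RT² = 12² + 2² − 2·12·2·cos(90°) = 148, so RT = 2·√37.
Step 2: By the law of cosines on triangle TRB: TB² = (2·√37)² + 10² − 2·2·√37·10·cos(90°) = 248, so TB = 2·√62.

Therefore, the length of TB = 2·√62.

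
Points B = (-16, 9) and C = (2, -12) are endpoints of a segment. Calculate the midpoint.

M = ((x₁ + x₂)/2, (y₁ + y₂)/2)
= ((-16 + 2)/2, (9 + -12)/2)
= (-14/2, -3/2) = (-7, -3/2)

(-7, -3/2)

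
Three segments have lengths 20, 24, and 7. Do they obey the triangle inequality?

For three segments to close into a triangle, no single side can be as long as the other two combined.
The longest side is 24, and 7 + 20 = 27 > 24.
A triangle can be formed.

Yes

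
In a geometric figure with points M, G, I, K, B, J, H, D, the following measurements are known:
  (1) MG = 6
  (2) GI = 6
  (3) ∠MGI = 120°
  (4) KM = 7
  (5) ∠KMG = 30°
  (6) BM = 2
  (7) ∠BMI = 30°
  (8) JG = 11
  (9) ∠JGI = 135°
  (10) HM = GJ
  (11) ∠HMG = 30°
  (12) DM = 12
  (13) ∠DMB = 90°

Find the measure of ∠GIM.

Step 1: By the law of cosines on triangle IGM: IM² = 6² + 6² − 2·6·6·cos(120°) = 108, so IM = 6·√3.
Step 2: By the inverse law of cosines on triangle GIM: cos(∠GIM) = (6² + (6·√3)² − 6²) / (2·6·6·√3) = 108/124.71 = 0.866, so ∠GIM = 30°.

Therefore, the measure of angle ∠GIM = 30°.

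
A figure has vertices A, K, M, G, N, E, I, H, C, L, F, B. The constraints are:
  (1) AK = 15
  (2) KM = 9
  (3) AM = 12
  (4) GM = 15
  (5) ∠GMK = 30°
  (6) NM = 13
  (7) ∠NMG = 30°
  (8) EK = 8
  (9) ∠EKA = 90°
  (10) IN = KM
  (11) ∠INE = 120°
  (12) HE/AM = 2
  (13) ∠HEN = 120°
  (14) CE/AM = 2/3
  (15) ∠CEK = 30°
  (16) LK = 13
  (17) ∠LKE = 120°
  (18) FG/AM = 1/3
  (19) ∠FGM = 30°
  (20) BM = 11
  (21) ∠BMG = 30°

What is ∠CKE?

From the given relations: CE = 2/3·AM = 2/3·12 = 8.
Step 1: By the law of cosines on triangle KEC: KC² = 8² + 8² − 2·8·8·cos(30°) = 17.15, so KC ≈ 4.14.
Step 2: By the inverse law of cosines on triangle CKE: cos(∠CKE) = (4.14² + 8² − 8²) / (2·4.14·8) = 17.15/66.26 = 0.2588, so ∠CKE = 75°.

Therefore, the measure of angle ∠CKE = 75°.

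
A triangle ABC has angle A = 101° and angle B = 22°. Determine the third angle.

Let angle C = x. Then 101 + 22 + x = 180.
x = 180 - 123 = 57 degrees.

57 degrees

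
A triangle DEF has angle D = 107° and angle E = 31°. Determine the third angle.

Let angle F = x. Then 107 + 31 + x = 180.
x = 180 - 138 = 42 degrees.

42 degrees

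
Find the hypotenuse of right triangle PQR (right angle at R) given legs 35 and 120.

In a right triangle, the square of the hypotenuse equals the sum of the squares of the two legs.
The legs are 35 and 120, so the hypotenuse = sqrt(1225 + 14400) = sqrt(15625) = 125.

125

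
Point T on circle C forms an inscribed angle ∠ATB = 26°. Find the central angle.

The inscribed angle theorem states that a central angle is always twice any inscribed angle that subtends the same arc.
Since the inscribed angle is 26°, the central angle = 2 × 26° = 52°.

52°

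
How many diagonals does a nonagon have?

Each of the 9 vertices connects to 6 non-adjacent vertices via diagonals.
Total connections = 9 × 6 = 54, but each diagonal is counted twice.
Number of diagonals = 54 / 2 = 27.

27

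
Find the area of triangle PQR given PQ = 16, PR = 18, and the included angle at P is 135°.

Area = (1/2) * PQ * PR * sin(P)
Area = (1/2) * 16 * 18 * sin(135°)
Area = (1/2) * 16 * 18 * sqrt(2)/2
Area = 72*sqrt(2)

72*sqrt(2)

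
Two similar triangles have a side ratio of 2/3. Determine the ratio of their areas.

Area scales with the square of linear dimensions. If every length is multiplied by 2/3, then the area is multiplied by (2/3)^2 = 4/9.
The area ratio is 4:9.

4:9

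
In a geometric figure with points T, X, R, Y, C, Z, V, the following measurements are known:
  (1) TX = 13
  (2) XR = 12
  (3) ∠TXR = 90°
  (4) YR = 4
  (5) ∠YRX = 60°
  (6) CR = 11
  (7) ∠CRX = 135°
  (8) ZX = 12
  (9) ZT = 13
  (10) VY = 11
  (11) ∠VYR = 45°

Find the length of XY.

Step 1: By the law of cosines on triangle XRY: XY² = 12² + 4² − 2·12·4·cos(60°) = 112, so XY = 4·√7.

Therefore, the length of XY = 4·√7.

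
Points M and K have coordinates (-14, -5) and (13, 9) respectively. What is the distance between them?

d = sqrt((13 - -14)^2 + (9 - -5)^2)
d = sqrt(27^2 + 14^2)
d = sqrt(729 + 196)
d = sqrt(925) = 5*sqrt(37)

5*sqrt(37)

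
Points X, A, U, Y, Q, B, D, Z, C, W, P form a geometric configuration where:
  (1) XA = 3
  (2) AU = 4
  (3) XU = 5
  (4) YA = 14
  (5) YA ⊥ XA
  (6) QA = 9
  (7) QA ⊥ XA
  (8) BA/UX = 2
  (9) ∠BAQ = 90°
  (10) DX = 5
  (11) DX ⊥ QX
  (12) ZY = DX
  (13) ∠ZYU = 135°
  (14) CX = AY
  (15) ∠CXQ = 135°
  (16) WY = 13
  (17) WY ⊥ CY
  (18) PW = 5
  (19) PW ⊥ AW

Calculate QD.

Step 1: By the law of cosines on triangle XAQ: XQ² = 3² + 9² − 2·3·9·cos(90°) = 90, so XQ = 3·√10.
Step 2: By the law of cosines on triangle QXD: QD² = (3·√10)² + 5² − 2·3·√10·5·cos(90°) = 115, so QD = √115.

Therefore, the length of QD = √115.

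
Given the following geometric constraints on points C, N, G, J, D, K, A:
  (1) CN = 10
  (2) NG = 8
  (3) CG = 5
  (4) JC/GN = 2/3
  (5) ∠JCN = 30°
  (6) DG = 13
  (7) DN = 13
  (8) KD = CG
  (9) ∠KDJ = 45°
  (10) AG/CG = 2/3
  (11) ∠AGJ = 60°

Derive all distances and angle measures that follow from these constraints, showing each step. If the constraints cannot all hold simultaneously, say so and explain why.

The constraints are consistent.

From the given relations:
  JC = 2/3·GN = 2/3·8 ≈ 5.33
  KD = CG = 5
  AG = 2/3·CG = 2/3·5 ≈ 3.33

Step 1: From NC = 10, CJ = 5.33, and ∠NCJ = 30°, by the law of cosines:
  NJ² = NC² + CJ² - 2·NC·CJ·cos(30°) = 100 + 28.44 - 92.38 = 36.07
  NJ ≈ 6.01

Step 2: From CG = 5, CN = 10, GN = 8, by the inverse law of cosines:
  cos(∠GCN) = (CG² + CN² - GN²) / (2·CG·CN)
  ∠GCN = 52.41°

Step 3: From NC = 10, NG = 8, CG = 5, by the inverse law of cosines:
  cos(∠CNG) = (NC² + NG² - CG²) / (2·NC·NG)
  ∠CNG = 29.69°

Step 4: From ND = 13, NG = 8, DG = 13, by the inverse law of cosines:
  cos(∠DNG) = (ND² + NG² - DG²) / (2·ND·NG)
  ∠DNG = 72.08°

Step 5: From GC = 5, GN = 8, CN = 10, by the inverse law of cosines:
  cos(∠CGN) = (GC² + GN² - CN²) / (2·GC·GN)
  ∠CGN = 97.9°

Step 6: From GD = 13, GN = 8, DN = 13, by the inverse law of cosines:
  cos(∠DGN) = (GD² + GN² - DN²) / (2·GD·GN)
  ∠DGN = 72.08°

Step 7: From DG = 13, DN = 13, GN = 8, by the inverse law of cosines:
  cos(∠GDN) = (DG² + DN² - GN²) / (2·DG·DN)
  ∠GDN = 35.84°

Step 8: From NC = 10, NJ = 6.01, CJ = 5.33, by the inverse law of cosines:
  cos(∠CNJ) = (NC² + NJ² - CJ²) / (2·NC·NJ)
  ∠CNJ = 26.36°

Step 9: From JC = 5.33, JN = 6.01, CN = 10, by the inverse law of cosines:
  cos(∠CJN) = (JC² + JN² - CN²) / (2·JC·JN)
  ∠CJN = 123.64°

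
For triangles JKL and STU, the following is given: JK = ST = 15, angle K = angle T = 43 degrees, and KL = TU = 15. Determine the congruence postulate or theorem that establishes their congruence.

Consider the given information: JK = ST = 15, angle K = angle T = 43 degrees, and KL = TU = 15
This is not SSS or ASA: SSS requires all three pairs of sides, but we don't have that. ASA requires two angles and the side between them.
The correct criterion is SAS. Two pairs of corresponding sides and the included angle are equal (Side-Angle-Side).

SAS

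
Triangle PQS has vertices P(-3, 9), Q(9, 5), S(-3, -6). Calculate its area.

Using the Shoelace formula for a triangle:
Area = (1/2)|x0(y1 - y2) + x1(y2 - y0) + x2(y0 - y1)|
Area = (1/2)|-3(5 - -6) + 9(-6 - 9) + -3(9 - 5)|
Area = (1/2)|-33 + -135 + -12|
Area = (1/2)|-180|
Area = (1/2)(180)
Area = 90

90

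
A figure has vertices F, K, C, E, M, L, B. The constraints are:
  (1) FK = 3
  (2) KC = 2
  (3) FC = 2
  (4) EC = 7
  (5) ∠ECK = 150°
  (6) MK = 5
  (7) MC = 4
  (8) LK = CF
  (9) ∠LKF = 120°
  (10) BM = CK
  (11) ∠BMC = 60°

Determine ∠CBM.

From the given relations: BM = CK = 2.
Step 1: By the law of cosines on triangle BMC: BC² = 2² + 4² − 2·2·4·cos(60°) = 12, so BC = 2·√3.
Step 2: By the inverse law of cosines on triangle CBM: cos(∠CBM) = ((2·√3)² + 2² − 4²) / (2·2·√3·2) = 0/13.86 = 0, so ∠CBM = 90°.

Therefore, the measure of angle ∠CBM = 90°.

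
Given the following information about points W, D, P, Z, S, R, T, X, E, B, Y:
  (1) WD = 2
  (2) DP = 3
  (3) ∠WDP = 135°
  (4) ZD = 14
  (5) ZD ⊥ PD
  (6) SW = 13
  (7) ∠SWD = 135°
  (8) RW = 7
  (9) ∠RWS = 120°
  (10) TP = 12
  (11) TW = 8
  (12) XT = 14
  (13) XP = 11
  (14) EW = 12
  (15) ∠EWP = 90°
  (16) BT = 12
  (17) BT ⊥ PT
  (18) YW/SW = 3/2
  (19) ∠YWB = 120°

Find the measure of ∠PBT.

Step 1: By the law of cosines on triangle BTP: BP² = 12² + 12² − 2·12·12·cos(90°) = 288, so BP = 12·√2.
Step 2: By the inverse law of cosines on triangle PBT: cos(∠PBT) = ((12·√2)² + 12² − 12²) / (2·12·√2·12) = 288/407.29 = 0.7071, so ∠PBT = 45°.

Therefore, the measure of angle ∠PBT = 45°.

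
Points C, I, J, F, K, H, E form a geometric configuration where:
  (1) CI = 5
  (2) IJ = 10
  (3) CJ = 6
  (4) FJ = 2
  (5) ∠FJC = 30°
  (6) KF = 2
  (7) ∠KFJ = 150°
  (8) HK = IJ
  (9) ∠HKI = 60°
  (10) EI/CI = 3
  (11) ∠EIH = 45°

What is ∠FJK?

Step 1: By the law of cosines on triangle JFK: JK² = 2² + 2² − 2·2·2·cos(150°) = 14.93, so JK ≈ 3.86.
Step 2: By the inverse law of cosines on triangle FJK: cos(∠FJK) = (2² + 3.86² − 2²) / (2·2·3.86) = 14.93/15.45 = 0.9659, so ∠FJK = 15°.

Therefore, the measure of angle ∠FJK = 15°.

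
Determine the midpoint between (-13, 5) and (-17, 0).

M = ((x₁ + x₂)/2, (y₁ + y₂)/2)
= ((-13 + -17)/2, (5 + 0)/2)
= (-30/2, 5/2) = (-15, 5/2)

(-15, 5/2)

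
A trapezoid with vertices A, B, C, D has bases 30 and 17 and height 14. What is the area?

A trapezoid's area equals the midsegment times the height.
The midsegment is (30 + 17) / 2 = 47/2.
Area = 47/2 * 14 = 329.

329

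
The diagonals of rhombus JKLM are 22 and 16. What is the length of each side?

Half-diagonals are 11 and 8. side = sqrt(11^2 + 8^2) = sqrt(185)

sqrt(185)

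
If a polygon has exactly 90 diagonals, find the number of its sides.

Using d = n(n - 3)/2, we solve 90 = n(n - 3)/2.
So n(n - 3) = 180.
Testing n = 15: 15 * 12 = 180 = 180. Correct.
The polygon has 15 sides.

15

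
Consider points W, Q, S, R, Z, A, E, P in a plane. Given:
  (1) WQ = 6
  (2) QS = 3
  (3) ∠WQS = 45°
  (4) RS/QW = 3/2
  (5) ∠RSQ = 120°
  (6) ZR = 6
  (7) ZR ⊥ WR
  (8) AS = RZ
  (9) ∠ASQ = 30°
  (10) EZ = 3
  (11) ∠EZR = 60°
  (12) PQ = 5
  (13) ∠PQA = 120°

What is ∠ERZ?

Step 1: By the law of cosines on triangle RZE: RE² = 6² + 3² − 2·6·3·cos(60°) = 27, so RE = 3·√3.
Step 2: By the inverse law of cosines on triangle ERZ: cos(∠ERZ) = ((3·√3)² + 6² − 3²) / (2·3·√3·6) = 54/62.35 = 0.866, so ∠ERZ = 30°.

Therefore, the measure of angle ∠ERZ = 30°.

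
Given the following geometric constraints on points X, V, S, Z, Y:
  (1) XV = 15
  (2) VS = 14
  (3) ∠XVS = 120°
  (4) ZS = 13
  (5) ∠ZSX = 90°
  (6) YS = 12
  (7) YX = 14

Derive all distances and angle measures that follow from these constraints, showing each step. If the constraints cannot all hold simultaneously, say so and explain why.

The constraints are consistent.

Step 1: From XV = 15, VS = 14, and ∠XVS = 120°, by the law of cosines:
  XS² = XV² + VS² - 2·XV·VS·cos(120°) = 225 + 196 + 210 = 631
  XS ≈ 25.12

Step 2: From XS = 25.12, SZ = 13, and ∠XSZ = 90°, by the law of cosines:
  XZ² = XS² + SZ² - 2·XS·SZ·cos(90°) = 631 + 169 - 0 = 800
  XZ = 20·√2

Step 3: From XS = 25.12, XV = 15, SV = 14, by the inverse law of cosines:
  cos(∠SXV) = (XS² + XV² - SV²) / (2·XS·XV)
  ∠SXV = 28.86°

Step 4: From XS = 25.12, XY = 14, SY = 12, by the inverse law of cosines:
  cos(∠SXY) = (XS² + XY² - SY²) / (2·XS·XY)
  ∠SXY = 13.82°

Step 5: From SV = 14, SX = 25.12, VX = 15, by the inverse law of cosines:
  cos(∠VSX) = (SV² + SX² - VX²) / (2·SV·SX)
  ∠VSX = 31.14°

Step 6: From SX = 25.12, SY = 12, XY = 14, by the inverse law of cosines:
  cos(∠XSY) = (SX² + SY² - XY²) / (2·SX·SY)
  ∠XSY = 16.18°

Step 7: From YS = 12, YX = 14, SX = 25.12, by the inverse law of cosines:
  cos(∠SYX) = (YS² + YX² - SX²) / (2·YS·YX)
  ∠SYX = 150.01°

Step 8: From XS = 25.12, XZ = 20·√2, SZ = 13, by the inverse law of cosines:
  cos(∠SXZ) = (XS² + XZ² - SZ²) / (2·XS·XZ)
  ∠SXZ = 27.36°

Step 9: From ZS = 13, ZX = 20·√2, SX = 25.12, by the inverse law of cosines:
  cos(∠SZX) = (ZS² + ZX² - SX²) / (2·ZS·ZX)
  ∠SZX = 62.64°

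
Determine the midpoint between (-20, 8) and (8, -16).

M = ((x₁ + x₂)/2, (y₁ + y₂)/2)
= ((-20 + 8)/2, (8 + -16)/2)
= (-12/2, -8/2) = (-6, -4)

(-6, -4)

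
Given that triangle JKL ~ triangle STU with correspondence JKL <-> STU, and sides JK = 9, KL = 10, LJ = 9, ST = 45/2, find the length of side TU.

k = 45/2/9 = 5/2. TU = 5/2 * 10 = 25.

25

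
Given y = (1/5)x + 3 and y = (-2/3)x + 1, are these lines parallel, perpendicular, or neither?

Slope of line 1: m1 = 1/5
Slope of line 2: m2 = -2/3
m1 != m2 and m1*m2 = -2/15 != -1. Neither.

Neither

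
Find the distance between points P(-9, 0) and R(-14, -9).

d = sqrt((-5)^2 + (-9)^2) = sqrt(106)

sqrt(106)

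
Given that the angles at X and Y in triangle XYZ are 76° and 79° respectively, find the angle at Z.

The interior angles sum to 180°: angle Z = 180 - 76 - 79 = 25°.
The triangle is acute (angles 76°, 79°, 25°).

25 degrees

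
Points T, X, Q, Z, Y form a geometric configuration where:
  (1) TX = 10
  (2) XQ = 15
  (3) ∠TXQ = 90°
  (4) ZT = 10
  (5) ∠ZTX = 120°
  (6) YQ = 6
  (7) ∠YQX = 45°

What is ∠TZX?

Step 1: By the law of cosines on triangle ZTX: ZX² = 10² + 10² − 2·10·10·cos(120°) = 300, so ZX = 10·√3.
Step 2: By the inverse law of cosines on triangle TZX: cos(∠TZX) = (10² + (10·√3)² − 10²) / (2·10·10·√3) = 300/346.41 = 0.866, so ∠TZX = 30°.

Therefore, the measure of angle ∠TZX = 30°.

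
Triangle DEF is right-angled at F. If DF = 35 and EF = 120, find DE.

DE = sqrt(35^2 + 120^2) = sqrt(15625) = 125

125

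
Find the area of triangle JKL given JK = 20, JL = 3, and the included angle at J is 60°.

Area = (1/2) * JK * JL * sin(J)
Area = (1/2) * 20 * 3 * sin(60°)
Area = (1/2) * 20 * 3 * sqrt(3)/2
Area = 15*sqrt(3)

15*sqrt(3)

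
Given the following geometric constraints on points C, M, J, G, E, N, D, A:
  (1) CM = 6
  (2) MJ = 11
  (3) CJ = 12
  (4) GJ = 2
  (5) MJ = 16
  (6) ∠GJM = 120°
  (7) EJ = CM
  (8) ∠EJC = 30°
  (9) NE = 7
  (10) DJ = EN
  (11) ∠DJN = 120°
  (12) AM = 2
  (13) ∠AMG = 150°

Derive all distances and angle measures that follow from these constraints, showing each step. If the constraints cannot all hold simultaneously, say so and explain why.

These constraints are not satisfiable: (2) MJ = 11 and (5) MJ = 16 assign two different lengths to the same segment. No planar figure meets all of them, so nothing further can be derived.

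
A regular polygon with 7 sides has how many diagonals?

The number of diagonals in an n-gon is n(n - 3)/2.
For n = 7: 7(7 - 3)/2 = 7 × 4 / 2 = 14.

14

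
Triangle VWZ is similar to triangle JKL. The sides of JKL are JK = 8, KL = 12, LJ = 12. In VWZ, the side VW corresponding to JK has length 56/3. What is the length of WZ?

Similar triangles have proportional sides. Setting up the proportion:
VW / JK = WZ / KL
56/3 / 8 = WZ / 12
WZ = 12 * 56/3 / 8 = 28.

28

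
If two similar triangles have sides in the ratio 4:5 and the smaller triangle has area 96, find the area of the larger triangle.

The ratio of areas of similar triangles = (side ratio)^2.
Side ratio = 4:5, so area ratio = 16:25.
Area of the larger triangle / Area of the smaller triangle = 25/16
Area of the larger triangle = 96 * 25/16 = 150

150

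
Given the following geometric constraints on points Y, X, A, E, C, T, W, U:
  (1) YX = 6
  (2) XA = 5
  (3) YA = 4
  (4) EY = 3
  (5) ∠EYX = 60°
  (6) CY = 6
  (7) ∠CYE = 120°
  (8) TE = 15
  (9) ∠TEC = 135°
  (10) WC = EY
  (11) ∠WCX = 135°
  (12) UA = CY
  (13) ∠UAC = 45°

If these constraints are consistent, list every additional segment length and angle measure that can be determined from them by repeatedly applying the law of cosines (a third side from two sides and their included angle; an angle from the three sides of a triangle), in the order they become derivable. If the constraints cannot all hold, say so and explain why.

The constraints are consistent. Derivable facts, in order:
After 1 step:
- EC = 3·√7
- XE = 3·√3
- ∠AXY = 41.41°
- ∠AYX = 55.77°
- ∠XAY = 82.82°
After 2 steps:
- CT ≈ 21.36
- ∠CEY = 40.89°
- ∠ECY = 19.11°
- ∠EXY = 30°
- ∠XEY = 90°
After 3 steps:
- ∠CTE = 15.23°
- ∠ECT = 29.77°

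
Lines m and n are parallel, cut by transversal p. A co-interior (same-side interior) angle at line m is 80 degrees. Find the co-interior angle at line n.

Co-interior angles sum to 180: 180 - 80 = 100 degrees.

100 degrees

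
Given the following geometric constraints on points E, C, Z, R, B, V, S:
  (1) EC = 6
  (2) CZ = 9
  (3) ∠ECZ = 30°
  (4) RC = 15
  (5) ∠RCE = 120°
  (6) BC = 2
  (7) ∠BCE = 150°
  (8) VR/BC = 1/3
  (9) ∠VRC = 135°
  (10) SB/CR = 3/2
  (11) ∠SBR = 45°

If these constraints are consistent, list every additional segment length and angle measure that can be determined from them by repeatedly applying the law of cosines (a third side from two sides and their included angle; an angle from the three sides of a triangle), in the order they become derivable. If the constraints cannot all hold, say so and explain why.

The constraints are consistent. Derivable facts, in order:
After 1 step:
- CV ≈ 15.48
- EB ≈ 7.8
- ER = 3·√39
- EZ ≈ 4.84
After 2 steps:
- ∠BEC = 7.37°
- ∠CBE = 22.63°
- ∠CER = 43.9°
- ∠CEZ = 111.74°
- ∠CRE = 16.1°
- ∠CVR = 43.25°
- ∠CZE = 38.26°
- ∠RCV = 1.75°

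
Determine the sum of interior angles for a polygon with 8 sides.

The sum of interior angles of an n-sided polygon is (n - 2) * 180.
For n = 8: (8 - 2) * 180 = 6 * 180 = 1080 degrees.

1080 degrees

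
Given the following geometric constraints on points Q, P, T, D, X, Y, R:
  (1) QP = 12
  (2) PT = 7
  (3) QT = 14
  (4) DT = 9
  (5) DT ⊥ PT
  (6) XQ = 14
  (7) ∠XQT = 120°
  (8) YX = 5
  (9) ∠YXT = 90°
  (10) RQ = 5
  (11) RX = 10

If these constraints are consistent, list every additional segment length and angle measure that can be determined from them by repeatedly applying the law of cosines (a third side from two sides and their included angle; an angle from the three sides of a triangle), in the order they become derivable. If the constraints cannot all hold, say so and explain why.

The constraints are consistent. Derivable facts, in order:
After 1 step:
- PD = √130
- TX = 14·√3
- ∠PQT = 29.99°
- ∠PTQ = 58.98°
- ∠QPT = 91.02°
- ∠QRX = 135.23°
- ∠QXR = 14.57°
- ∠RQX = 30.2°
After 2 steps:
- TY ≈ 24.76
- ∠DPT = 52.13°
- ∠PDT = 37.87°
- ∠QTX = 30°
- ∠QXT = 30°
After 3 steps:
- ∠TYX = 78.35°
- ∠XTY = 11.65°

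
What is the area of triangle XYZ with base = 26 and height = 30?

A triangle's area is half the area of a rectangle with the same base and height.
Area = (1/2) * 26 * 30 = 390.

390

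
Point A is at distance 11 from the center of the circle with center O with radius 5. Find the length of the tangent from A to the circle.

The tangent, radius, and line from the external point to the center form a right triangle.
The right angle is where the tangent meets the radius.
By the Pythagorean theorem: tangent² + 5² = 11²
tangent² = 121 - 25 = 96
tangent = 4*sqrt(6)

4*sqrt(6)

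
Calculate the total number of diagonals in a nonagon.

Total line segments between 9 vertices = C(9,2) = 36.
Subtract the 9 sides: 36 - 9 = 27 diagonals.

27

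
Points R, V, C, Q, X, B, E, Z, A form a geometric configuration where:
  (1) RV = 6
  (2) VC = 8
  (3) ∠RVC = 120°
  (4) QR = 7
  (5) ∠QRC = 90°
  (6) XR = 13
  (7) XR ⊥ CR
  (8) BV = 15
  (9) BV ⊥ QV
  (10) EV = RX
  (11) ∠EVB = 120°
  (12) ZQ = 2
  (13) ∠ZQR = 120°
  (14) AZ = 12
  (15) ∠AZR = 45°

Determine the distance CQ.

Step 1: By the law of cosines on triangle CVR: CR² = 8² + 6² − 2·8·6·cos(120°) = 148, so CR = 2·√37.
Step 2: By the law of cosines on triangle CRQ: CQ² = (2·√37)² + 7² − 2·2·√37·7·cos(90°) = 197, so CQ = √197.

Therefore, the length of CQ = √197.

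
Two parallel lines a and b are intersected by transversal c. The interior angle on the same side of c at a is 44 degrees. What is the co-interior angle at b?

Co-interior angles (same-side interior) formed by parallel lines and a transversal are supplementary (sum to 180 degrees).
The given angle is 44 degrees.
The co-interior angle = 180 - 44 = 136 degrees.

136 degrees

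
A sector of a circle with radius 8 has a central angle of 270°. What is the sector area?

The full circle has area πr² = π(8)² = 64*pi.
The sector covers 270° out of 360°, a fraction of 3/4.
Sector area = 64*pi × 3/4 = 48*pi.

48*pi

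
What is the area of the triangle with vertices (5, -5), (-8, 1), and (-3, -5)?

Shoelace: Area = (1/2)|5(1--5) + -8(-5--5) + -3(-5-1)| = (1/2)(48) = 24

24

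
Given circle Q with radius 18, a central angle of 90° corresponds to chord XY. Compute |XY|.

Chord = 2(18) sin(45°) = 18*sqrt(2)

18*sqrt(2)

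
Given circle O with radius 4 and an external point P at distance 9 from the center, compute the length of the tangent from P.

The tangent, radius, and line from the external point to the center form a right triangle.
The right angle is where the tangent meets the radius.
By the Pythagorean theorem: tangent² + 4² = 9²
tangent² = 81 - 16 = 65
tangent = sqrt(65)

sqrt(65)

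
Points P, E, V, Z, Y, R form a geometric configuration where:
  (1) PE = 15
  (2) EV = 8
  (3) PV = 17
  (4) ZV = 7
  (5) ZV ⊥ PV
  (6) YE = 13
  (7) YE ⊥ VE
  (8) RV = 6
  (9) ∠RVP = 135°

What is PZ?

Step 1: By the law of cosines on triangle PVZ: PZ² = 17² + 7² − 2·17·7·cos(90°) = 338, so PZ = 13·√2.

Therefore, the length of PZ = 13·√2.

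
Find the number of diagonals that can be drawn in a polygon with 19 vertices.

Each of the 19 vertices connects to 16 non-adjacent vertices via diagonals.
Total connections = 19 × 16 = 304, but each diagonal is counted twice.
Number of diagonals = 304 / 2 = 152.

152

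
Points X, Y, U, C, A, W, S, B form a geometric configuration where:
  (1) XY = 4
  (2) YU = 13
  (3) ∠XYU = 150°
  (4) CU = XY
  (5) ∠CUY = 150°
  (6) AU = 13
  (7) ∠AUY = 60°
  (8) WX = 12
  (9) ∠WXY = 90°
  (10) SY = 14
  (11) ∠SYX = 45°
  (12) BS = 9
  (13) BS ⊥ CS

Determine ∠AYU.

Step 1: By the law of cosines on triangle YUA: YA² = 13² + 13² − 2·13·13·cos(60°) = 169, so YA = 13.
Step 2: By the inverse law of cosines on triangle AYU: cos(∠AYU) = (13² + 13² − 13²) / (2·13·13) = 169/338 = 0.5, so ∠AYU = 60°.

Therefore, the measure of angle ∠AYU = 60°.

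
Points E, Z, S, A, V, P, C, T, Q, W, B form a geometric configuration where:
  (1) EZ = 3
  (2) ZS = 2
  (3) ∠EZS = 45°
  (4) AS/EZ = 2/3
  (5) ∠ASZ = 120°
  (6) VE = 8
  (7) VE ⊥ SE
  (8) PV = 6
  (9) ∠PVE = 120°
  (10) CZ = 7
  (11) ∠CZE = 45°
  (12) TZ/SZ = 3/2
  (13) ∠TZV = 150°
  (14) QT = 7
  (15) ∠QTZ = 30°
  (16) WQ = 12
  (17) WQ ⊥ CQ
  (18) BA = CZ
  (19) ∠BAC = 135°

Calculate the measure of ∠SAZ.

From the given relations: AS = 2/3·EZ = 2/3·3 = 2.
Step 1: By the law of cosines on triangle ASZ: AZ² = 2² + 2² − 2·2·2·cos(120°) = 12, so AZ = 2·√3.
Step 2: By the inverse law of cosines on triangle SAZ: cos(∠SAZ) = (2² + (2·√3)² − 2²) / (2·2·2·√3) = 12/13.86 = 0.866, so ∠SAZ = 30°.

Therefore, the measure of angle ∠SAZ = 30°.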